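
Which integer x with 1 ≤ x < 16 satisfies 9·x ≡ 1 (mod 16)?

9

9·9 = 81 = 5·16 + 1, so 9⁻¹ ≡ 9 (mod 16).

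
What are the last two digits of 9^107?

Successive squares of 9 mod 100: 9^1≡9, 9^2≡81, 9^4≡61, 9^8≡21, 9^16≡41, 9^32≡81, 9^64≡61.
Since 107 = 1 + 2 + 8 + 32 + 64 in binary, 9^107 ≡ 9·81·21·81·61 ≡ 69 (mod 100).

69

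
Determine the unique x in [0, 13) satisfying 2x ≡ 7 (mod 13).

The inverse of 2 mod 13 is 7 (since 2·7 = 14 ≡ 1).
So x ≡ 7·7 = 49 ≡ 10 (mod 13).

10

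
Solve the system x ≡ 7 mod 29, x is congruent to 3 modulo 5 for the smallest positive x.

x ≡ 3 (mod 5) gives x ∈ {3, 8, 13, 18, 23, 28, 33, 38, …}.
The first of these with x mod 29 = 7 is 123.

123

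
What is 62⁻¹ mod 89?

89 = 1·62 + 27
62 = 2·27 + 8
27 = 3·8 + 3
8 = 2·3 + 2
3 = 1·2 + 1
2 = 2·1 + 0
Back-substituting gives 62·56 ≡ 1 (mod 89).

56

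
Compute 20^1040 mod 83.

Square-and-reduce mod 83: 20^1≡20, 20^2≡68, 20^4≡59, 20^8≡78, 20^16≡25, 20^32≡44, 20^64≡27, 20^128≡65, 20^256≡75, 20^512≡64, 20^1024≡29.
1040 = 16 + 1024, so 20^1040 ≡ 25·29 ≡ 61 (mod 83).

61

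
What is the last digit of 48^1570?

4

The units digit of 48^n cycles with period 4: 8, 4, 2, 6, …
1570 leaves remainder 2 on division by 4, so 48^1570 ends in 4.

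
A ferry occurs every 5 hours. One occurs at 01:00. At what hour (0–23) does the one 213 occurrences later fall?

213·5 = 1065.
1065 mod 24 = 9 (since 44·24 = 1056).
(1 + 9) mod 24 = 10.

10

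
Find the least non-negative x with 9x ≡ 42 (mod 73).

29

9⁻¹ ≡ 65 (mod 73) because 9·65 = 585 = 8·73 + 1.
So x ≡ 65·42 = 2730 ≡ 29 (mod 73).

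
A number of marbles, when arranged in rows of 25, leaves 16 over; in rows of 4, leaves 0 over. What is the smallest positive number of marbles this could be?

Since 4·19 ≡ 1 (mod 25), take x = 0 + 4·((16−0)·19 mod 25) = 0 + 4·4 = 16.
Check: 16 mod 25 = 16, 16 mod 4 = 0.

16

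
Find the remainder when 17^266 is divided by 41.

Successive squares of 17 mod 41: 17^1≡17, 17^2≡2, 17^4≡4, 17^8≡16, 17^16≡10, 17^32≡18, 17^64≡37, 17^128≡16, 17^256≡10.
266 = 2 + 8 + 256, so 17^266 ≡ 2·16·10 ≡ 33 (mod 41).

33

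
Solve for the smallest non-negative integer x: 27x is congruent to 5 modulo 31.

22

The inverse of 27 mod 31 is 23 (since 27·23 = 621 ≡ 1).
Multiplying both sides by 23: x ≡ 23·5 = 115 ≡ 22 (mod 31).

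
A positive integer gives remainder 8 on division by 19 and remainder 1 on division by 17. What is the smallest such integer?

Since 17·9 ≡ 1 (mod 19), take x = 1 + 17·((8−1)·9 mod 19) = 1 + 17·6 = 103.
Check: 103 mod 19 = 8, 103 mod 17 = 1.

103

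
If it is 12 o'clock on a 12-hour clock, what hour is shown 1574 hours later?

2

1574 − 131·12 = 2, so 1574 ≡ 2 (mod 12).
12 + 2 → 2 on a 12-hour dial.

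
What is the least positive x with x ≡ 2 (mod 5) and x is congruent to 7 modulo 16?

x ≡ 2 (mod 5) gives x ∈ {2, 7}.
The first of these with x mod 16 = 7 is 7.

7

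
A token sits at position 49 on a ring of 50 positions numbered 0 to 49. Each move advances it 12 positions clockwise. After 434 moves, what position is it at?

7

434·12 = 5208.
5208 = 104·50 + 8, so 5208 mod 50 = 8.
(49 + 8) mod 50 = 7.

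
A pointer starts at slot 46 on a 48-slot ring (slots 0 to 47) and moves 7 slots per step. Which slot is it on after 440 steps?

440·7 = 3080.
3080 − 64·48 = 8, so 3080 ≡ 8 (mod 48).
(46 + 8) mod 48 = 6.

6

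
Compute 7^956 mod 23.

Square-and-reduce mod 23: 7^1≡7, 7^2≡3, 7^4≡9, 7^8≡12, 7^16≡6, 7^32≡13, 7^64≡8, 7^128≡18, 7^256≡2, 7^512≡4.
956 = 4 + 8 + 16 + 32 + 128 + 256 + 512, so 7^956 ≡ 9·12·6·13·18·2·4 ≡ 13 (mod 23).

13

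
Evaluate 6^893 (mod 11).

7

Successive squares of 6 mod 11: 6^1≡6, 6^2≡3, 6^4≡9, 6^8≡4, 6^16≡5, 6^32≡3, 6^64≡9, 6^128≡4, 6^256≡5, 6^512≡3.
Since 893 = 1 + 4 + 8 + 16 + 32 + 64 + 256 + 512 in binary, 6^893 ≡ 6·9·4·5·3·9·5·3 ≡ 7 (mod 11).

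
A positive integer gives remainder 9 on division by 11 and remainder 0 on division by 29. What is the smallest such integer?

x ≡ 9 (mod 11) gives x ∈ {9, 20, 31, 42, 53, 64, 75, 86, …}.
The first of these with x mod 29 = 0 is 174.

174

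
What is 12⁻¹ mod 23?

2

12·2 = 24 = 1·23 + 1, so 12⁻¹ ≡ 2 (mod 23).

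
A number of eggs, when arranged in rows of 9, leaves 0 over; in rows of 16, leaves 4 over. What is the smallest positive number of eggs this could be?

Since 16·4 ≡ 1 (mod 9), take x = 4 + 16·((0−4)·4 mod 9) = 4 + 16·2 = 36.
Check: 36 mod 9 = 0, 36 mod 16 = 4.

36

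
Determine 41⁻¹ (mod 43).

41·21 = 861 = 20·43 + 1, so 41⁻¹ ≡ 21 (mod 43).

21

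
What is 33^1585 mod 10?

3

Last digits of 3^n: 3, 9, 7, 1 (period 4).
1585 mod 4 = 1, so the last digit matches 3^1 = 3.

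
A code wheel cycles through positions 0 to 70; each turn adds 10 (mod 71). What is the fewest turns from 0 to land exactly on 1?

10·64 = 640 = 9·71 + 1, so 10⁻¹ ≡ 64 (mod 71).

64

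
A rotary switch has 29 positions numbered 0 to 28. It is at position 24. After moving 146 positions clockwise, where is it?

25

146 mod 29 = 1 (since 5·29 = 145).
(24 + 1) mod 29 = 25.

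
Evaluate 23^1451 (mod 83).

68

By repeated squaring mod 83: 23^1≡23, 23^2≡31, 23^4≡48, 23^8≡63, 23^16≡68, 23^32≡59, 23^64≡78, 23^128≡25, 23^256≡44, 23^512≡27, 23^1024≡65.
Since 1451 = 1 + 2 + 8 + 32 + 128 + 256 + 1024 in binary, 23^1451 ≡ 23·31·63·59·25·44·65 ≡ 68 (mod 83).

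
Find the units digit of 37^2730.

9

Powers of 7 mod 10 repeat with period 4: 7, 9, 3, 1.
2730 mod 4 = 2, so the last digit matches 7^2 = 9.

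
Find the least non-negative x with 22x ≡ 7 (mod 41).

22⁻¹ ≡ 28 (mod 41) because 22·28 = 616 = 15·41 + 1.
Multiplying both sides by 28: x ≡ 28·7 = 196 ≡ 32 (mod 41).

32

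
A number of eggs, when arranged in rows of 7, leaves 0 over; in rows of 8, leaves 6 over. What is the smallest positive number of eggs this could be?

14

x ≡ 0 (mod 7) gives x ∈ {0, 7, 14}.
The first of these with x mod 8 = 6 is 14.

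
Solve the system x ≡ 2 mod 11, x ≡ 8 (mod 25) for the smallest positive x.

233

Since 25·4 ≡ 1 (mod 11), take x = 8 + 25·((2−8)·4 mod 11) = 8 + 25·9 = 233.
Check: 233 mod 11 = 2, 233 mod 25 = 8.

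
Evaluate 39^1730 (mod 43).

By repeated squaring mod 43: 39^1≡39, 39^2≡16, 39^4≡41, 39^8≡4, 39^16≡16, 39^32≡41, 39^64≡4, 39^128≡16, 39^256≡41, 39^512≡4, 39^1024≡16.
1730 = 2 + 64 + 128 + 512 + 1024, so 39^1730 ≡ 16·4·16·4·16 ≡ 4 (mod 43).

4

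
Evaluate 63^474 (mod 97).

79

By repeated squaring mod 97: 63^1≡63, 63^2≡89, 63^4≡64, 63^8≡22, 63^16≡96, 63^32≡1, 63^64≡1, 63^128≡1, 63^256≡1.
474 = 2 + 8 + 16 + 64 + 128 + 256, so 63^474 ≡ 89·22·96·1·1·1 ≡ 79 (mod 97).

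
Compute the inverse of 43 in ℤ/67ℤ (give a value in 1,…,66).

67 = 1·43 + 24
43 = 1·24 + 19
24 = 1·19 + 5
19 = 3·5 + 4
5 = 1·4 + 1
4 = 4·1 + 0
Back-substituting gives 43·53 ≡ 1 (mod 67).

53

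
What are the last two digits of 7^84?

Successive squares of 7 mod 100: 7^1≡7, 7^2≡49, 7^4≡1, 7^8≡1, 7^16≡1, 7^32≡1, 7^64≡1.
Since 84 = 4 + 16 + 64 in binary, 7^84 ≡ 1·1·1 ≡ 1 (mod 100).

01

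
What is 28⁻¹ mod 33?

33 = 1·28 + 5
28 = 5·5 + 3
5 = 1·3 + 2
3 = 1·2 + 1
2 = 2·1 + 0
Back-substituting gives 28·13 ≡ 1 (mod 33).

13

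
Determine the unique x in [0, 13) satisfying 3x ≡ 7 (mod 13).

The inverse of 3 mod 13 is 9 (since 3·9 = 27 ≡ 1).
So x ≡ 9·7 = 63 ≡ 11 (mod 13).

11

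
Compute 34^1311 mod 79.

Successive squares of 34 mod 79: 34^1≡34, 34^2≡50, 34^4≡51, 34^8≡73, 34^16≡36, 34^32≡32, 34^64≡76, 34^128≡9, 34^256≡2, 34^512≡4, 34^1024≡16.
1311 = 1 + 2 + 4 + 8 + 16 + 256 + 1024, so 34^1311 ≡ 34·50·51·73·36·2·16 ≡ 58 (mod 79).

58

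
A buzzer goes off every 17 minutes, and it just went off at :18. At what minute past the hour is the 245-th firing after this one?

43

245·17 = 4165.
4165 = 69·60 + 25, so 4165 mod 60 = 25.
(18 + 25) mod 60 = 43.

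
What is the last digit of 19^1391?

Powers of 9 mod 10 repeat with period 2: 9, 1.
1391 leaves remainder 1 on division by 2, so 19^1391 ends in 9.

9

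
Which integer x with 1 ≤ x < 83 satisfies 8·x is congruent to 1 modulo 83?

8·52 = 416 = 5·83 + 1, so 8⁻¹ ≡ 52 (mod 83).

52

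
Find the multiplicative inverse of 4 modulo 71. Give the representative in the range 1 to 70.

18

71 = 17·4 + 3
4 = 1·3 + 1
3 = 3·1 + 0
Back-substituting gives 4·18 ≡ 1 (mod 71).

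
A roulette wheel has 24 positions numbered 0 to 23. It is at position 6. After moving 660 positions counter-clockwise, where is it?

18

660 − 27·24 = 12, so 660 ≡ 12 (mod 24).
(6 − 12) mod 24 = 18.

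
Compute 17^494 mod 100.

By repeated squaring mod 100: 17^1≡17, 17^2≡89, 17^4≡21, 17^8≡41, 17^16≡81, 17^32≡61, 17^64≡21, 17^128≡41, 17^256≡81.
494 = 2 + 4 + 8 + 32 + 64 + 128 + 256, so 17^494 ≡ 89·21·41·61·21·41·81 ≡ 29 (mod 100).

29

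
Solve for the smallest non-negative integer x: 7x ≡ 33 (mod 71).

25

7⁻¹ ≡ 61 (mod 71) because 7·61 = 427 = 6·71 + 1.
So x ≡ 61·33 = 2013 ≡ 25 (mod 71).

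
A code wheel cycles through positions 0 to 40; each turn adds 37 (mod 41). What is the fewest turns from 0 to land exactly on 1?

37·10 = 370 = 9·41 + 1, so 37⁻¹ ≡ 10 (mod 41).

10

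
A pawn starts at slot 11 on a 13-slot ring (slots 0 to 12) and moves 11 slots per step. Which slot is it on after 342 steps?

342·11 = 3762.
3762 − 289·13 = 5, so 3762 ≡ 5 (mod 13).
(11 + 5) mod 13 = 3.

3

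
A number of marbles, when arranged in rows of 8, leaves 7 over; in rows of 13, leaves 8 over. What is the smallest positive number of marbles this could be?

47

x ≡ 7 (mod 8) gives x ∈ {7, 15, 23, 31, 39, 47}.
The first of these with x mod 13 = 8 is 47.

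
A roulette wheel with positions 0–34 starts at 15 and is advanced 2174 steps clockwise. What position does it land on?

19

2174 − 62·35 = 4, so 2174 ≡ 4 (mod 35).
(15 + 4) mod 35 = 19.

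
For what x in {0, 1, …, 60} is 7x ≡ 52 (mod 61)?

51

The inverse of 7 mod 61 is 35 (since 7·35 = 245 ≡ 1).
Multiplying both sides by 35: x ≡ 35·52 = 1820 ≡ 51 (mod 61).
Check: 7·51 = 357 = 5·61 + 52.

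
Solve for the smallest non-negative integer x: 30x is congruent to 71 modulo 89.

35

30⁻¹ ≡ 3 (mod 89) because 30·3 = 90 = 1·89 + 1.
Multiplying both sides by 3: x ≡ 3·71 = 213 ≡ 35 (mod 89).
Check: 30·35 = 1050 = 11·89 + 71.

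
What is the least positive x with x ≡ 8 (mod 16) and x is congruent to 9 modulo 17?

x ≡ 8 (mod 16) gives x ∈ {8, 24, 40, 56, 72, 88, 104, 120, …}.
The first of these with x mod 17 = 9 is 264.

264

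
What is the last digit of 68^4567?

The units digit of 68^n cycles with period 4: 8, 4, 2, 6, …
4567 leaves remainder 3 on division by 4, so 68^4567 ends in 2.

2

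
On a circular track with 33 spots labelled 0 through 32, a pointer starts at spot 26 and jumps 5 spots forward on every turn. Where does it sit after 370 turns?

370·5 = 1850.
1850 mod 33 = 2 (since 56·33 = 1848).
(26 + 2) mod 33 = 28.

28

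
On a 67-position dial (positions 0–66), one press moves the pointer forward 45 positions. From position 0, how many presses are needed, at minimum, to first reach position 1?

3

45·3 = 135 = 2·67 + 1, so 45⁻¹ ≡ 3 (mod 67).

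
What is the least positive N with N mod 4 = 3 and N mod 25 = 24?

x ≡ 3 (mod 4) gives x ∈ {3, 7, 11, 15, 19, 23, 27, 31, …}.
The first of these with x mod 25 = 24 is 99.

99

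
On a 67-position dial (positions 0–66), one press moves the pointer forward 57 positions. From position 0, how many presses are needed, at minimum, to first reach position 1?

20

67 = 1·57 + 10
57 = 5·10 + 7
10 = 1·7 + 3
7 = 2·3 + 1
3 = 3·1 + 0
Back-substituting gives 57·20 ≡ 1 (mod 67).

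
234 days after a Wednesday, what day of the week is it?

Saturday

234 mod 7 = 3 (since 33·7 = 231).
Wednesday + 3 days → Saturday.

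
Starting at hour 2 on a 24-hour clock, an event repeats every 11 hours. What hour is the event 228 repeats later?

228·11 = 2508.
2508 − 104·24 = 12, so 2508 ≡ 12 (mod 24).
(2 + 12) mod 24 = 14.

14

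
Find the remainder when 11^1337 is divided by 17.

Square-and-reduce mod 17: 11^1≡11, 11^2≡2, 11^4≡4, 11^8≡16, 11^16≡1, 11^32≡1, 11^64≡1, 11^128≡1, 11^256≡1, 11^512≡1, 11^1024≡1.
1337 = 1 + 8 + 16 + 32 + 256 + 1024, so 11^1337 ≡ 11·16·1·1·1·1 ≡ 6 (mod 17).

6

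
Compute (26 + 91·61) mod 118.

91·61 = 5551.
5551 = 47·118 + 5, so 5551 mod 118 = 5.
(26 + 5) mod 118 = 31.

31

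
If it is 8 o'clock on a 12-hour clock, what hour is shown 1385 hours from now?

1385 mod 12 = 5 (since 115·12 = 1380).
8 + 5 → 1 on a 12-hour dial.

1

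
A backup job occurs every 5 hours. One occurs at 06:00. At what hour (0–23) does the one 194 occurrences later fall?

16

194·5 = 970.
970 = 40·24 + 10, so 970 mod 24 = 10.
(6 + 10) mod 24 = 16.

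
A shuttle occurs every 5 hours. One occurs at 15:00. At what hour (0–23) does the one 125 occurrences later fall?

125·5 = 625.
625 − 26·24 = 1, so 625 ≡ 1 (mod 24).
(15 + 1) mod 24 = 16.

16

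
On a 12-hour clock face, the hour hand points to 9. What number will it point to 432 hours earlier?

9

Dividing 432 by 12 gives quotient 36 and remainder 0.
9 − 0 → 9 on a 12-hour dial.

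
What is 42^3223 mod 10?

Last digits of 2^n: 2, 4, 8, 6 (period 4).
3223 leaves remainder 3 on division by 4, so 42^3223 ends in 8.

8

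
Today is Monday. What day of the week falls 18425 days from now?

Tuesday

18425 mod 7 = 1 (since 2632·7 = 18424).
Monday + 1 day → Tuesday.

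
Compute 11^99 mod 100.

Square-and-reduce mod 100: 11^1≡11, 11^2≡21, 11^4≡41, 11^8≡81, 11^16≡61, 11^32≡21, 11^64≡41.
Since 99 = 1 + 2 + 32 + 64 in binary, 11^99 ≡ 11·21·21·41 ≡ 91 (mod 100).

91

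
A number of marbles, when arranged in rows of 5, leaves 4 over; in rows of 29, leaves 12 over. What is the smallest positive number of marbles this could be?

Since 29·4 ≡ 1 (mod 5), take x = 12 + 29·((4−12)·4 mod 5) = 12 + 29·3 = 99.
Check: 99 mod 5 = 4, 99 mod 29 = 12.

99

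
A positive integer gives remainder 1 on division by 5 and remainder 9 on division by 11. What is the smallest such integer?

31

x ≡ 1 (mod 5) gives x ∈ {1, 6, 11, 16, 21, 26, 31}.
The first of these with x mod 11 = 9 is 31.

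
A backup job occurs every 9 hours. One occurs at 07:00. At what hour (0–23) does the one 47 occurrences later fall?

47·9 = 423.
423 = 17·24 + 15, so 423 mod 24 = 15.
(7 + 15) mod 24 = 22.

22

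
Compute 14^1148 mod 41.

40

Square-and-reduce mod 41: 14^1≡14, 14^2≡32, 14^4≡40, 14^8≡1, 14^16≡1, 14^32≡1, 14^64≡1, 14^128≡1, 14^256≡1, 14^512≡1, 14^1024≡1.
Since 1148 = 4 + 8 + 16 + 32 + 64 + 1024 in binary, 14^1148 ≡ 40·1·1·1·1·1 ≡ 40 (mod 41).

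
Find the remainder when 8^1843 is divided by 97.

Successive squares of 8 mod 97: 8^1≡8, 8^2≡64, 8^4≡22, 8^8≡96, 8^16≡1, 8^32≡1, 8^64≡1, 8^128≡1, 8^256≡1, 8^512≡1, 8^1024≡1.
1843 = 1 + 2 + 16 + 32 + 256 + 512 + 1024, so 8^1843 ≡ 8·64·1·1·1·1·1 ≡ 27 (mod 97).

27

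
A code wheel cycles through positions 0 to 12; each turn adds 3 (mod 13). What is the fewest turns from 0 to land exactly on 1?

13 = 4·3 + 1
3 = 3·1 + 0
Back-substituting gives 3·9 ≡ 1 (mod 13).

9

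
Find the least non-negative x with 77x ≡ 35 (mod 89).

49

The inverse of 77 mod 89 is 37 (since 77·37 = 2849 ≡ 1).
Multiplying both sides by 37: x ≡ 37·35 = 1295 ≡ 49 (mod 89).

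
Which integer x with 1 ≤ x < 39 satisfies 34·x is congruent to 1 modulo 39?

34·31 = 1054 = 27·39 + 1, so 34⁻¹ ≡ 31 (mod 39).

31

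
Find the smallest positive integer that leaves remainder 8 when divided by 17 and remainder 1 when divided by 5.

x ≡ 1 (mod 5) gives x ∈ {1, 6, 11, 16, 21, 26, 31, 36, …}.
The first of these with x mod 17 = 8 is 76.

76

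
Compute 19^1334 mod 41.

Square-and-reduce mod 41: 19^1≡19, 19^2≡33, 19^4≡23, 19^8≡37, 19^16≡16, 19^32≡10, 19^64≡18, 19^128≡37, 19^256≡16, 19^512≡10, 19^1024≡18.
1334 = 2 + 4 + 16 + 32 + 256 + 1024, so 19^1334 ≡ 33·23·16·10·16·18 ≡ 39 (mod 41).

39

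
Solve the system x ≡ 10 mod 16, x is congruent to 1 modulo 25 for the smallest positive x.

26

Since 25·9 ≡ 1 (mod 16), take x = 1 + 25·((10−1)·9 mod 16) = 1 + 25·1 = 26.
Check: 26 mod 16 = 10, 26 mod 25 = 1.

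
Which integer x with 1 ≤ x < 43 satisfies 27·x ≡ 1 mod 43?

27·8 = 216 = 5·43 + 1, so 27⁻¹ ≡ 8 (mod 43).

8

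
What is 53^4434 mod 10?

9

The units digit of 53^n cycles with period 4: 3, 9, 7, 1, …
4434 mod 4 = 2, so the last digit matches 3^2 = 9.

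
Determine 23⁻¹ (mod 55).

55 = 2·23 + 9
23 = 2·9 + 5
9 = 1·5 + 4
5 = 1·4 + 1
4 = 4·1 + 0
Back-substituting gives 23·12 ≡ 1 (mod 55).

12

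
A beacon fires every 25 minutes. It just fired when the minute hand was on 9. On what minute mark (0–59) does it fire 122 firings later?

59

122·25 = 3050.
Dividing 3050 by 60 gives quotient 50 and remainder 50.
(9 + 50) mod 60 = 59.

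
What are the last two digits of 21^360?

By repeated squaring mod 100: 21^1≡21, 21^2≡41, 21^4≡81, 21^8≡61, 21^16≡21, 21^32≡41, 21^64≡81, 21^128≡61, 21^256≡21.
Since 360 = 8 + 32 + 64 + 256 in binary, 21^360 ≡ 61·41·81·21 ≡ 1 (mod 100).

01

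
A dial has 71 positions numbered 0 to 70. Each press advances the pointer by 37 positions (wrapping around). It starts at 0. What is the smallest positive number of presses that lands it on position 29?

43

37⁻¹ ≡ 48 (mod 71) because 37·48 = 1776 = 25·71 + 1.
Multiplying both sides by 48: x ≡ 48·29 = 1392 ≡ 43 (mod 71).
Check: 37·43 = 1591 = 22·71 + 29.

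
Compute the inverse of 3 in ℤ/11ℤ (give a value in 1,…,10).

3·4 = 12 = 1·11 + 1, so 3⁻¹ ≡ 4 (mod 11).

4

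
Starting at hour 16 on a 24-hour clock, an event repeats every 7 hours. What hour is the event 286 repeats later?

2

286·7 = 2002.
2002 − 83·24 = 10, so 2002 ≡ 10 (mod 24).
(16 + 10) mod 24 = 2.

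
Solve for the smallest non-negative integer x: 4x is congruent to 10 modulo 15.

10

4⁻¹ ≡ 4 (mod 15) because 4·4 = 16 = 1·15 + 1.
Multiplying both sides by 4: x ≡ 4·10 = 40 ≡ 10 (mod 15).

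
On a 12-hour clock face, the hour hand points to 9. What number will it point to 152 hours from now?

152 − 12·12 = 8, so 152 ≡ 8 (mod 12).
9 + 8 → 5 on a 12-hour dial.

5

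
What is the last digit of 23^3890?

The units digit of 23^n cycles with period 4: 3, 9, 7, 1, …
3890 mod 4 = 2, so the last digit matches 3^2 = 9.

9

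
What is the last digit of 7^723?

The units digit of 7^n cycles with period 4: 7, 9, 3, 1, …
723 mod 4 = 3, so the last digit matches 7^3 = 3.

3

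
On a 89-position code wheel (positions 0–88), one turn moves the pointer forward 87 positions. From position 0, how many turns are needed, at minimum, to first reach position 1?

44

87·44 = 3828 = 43·89 + 1, so 87⁻¹ ≡ 44 (mod 89).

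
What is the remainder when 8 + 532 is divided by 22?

12

Dividing 532 by 22 gives quotient 24 and remainder 4.
(8 + 4) mod 22 = 12.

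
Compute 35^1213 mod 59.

By repeated squaring mod 59: 35^1≡35, 35^2≡45, 35^4≡19, 35^8≡7, 35^16≡49, 35^32≡41, 35^64≡29, 35^128≡15, 35^256≡48, 35^512≡3, 35^1024≡9.
1213 = 1 + 4 + 8 + 16 + 32 + 128 + 1024, so 35^1213 ≡ 35·19·7·49·41·15·9 ≡ 48 (mod 59).

48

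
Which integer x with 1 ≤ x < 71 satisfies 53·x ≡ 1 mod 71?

67

71 = 1·53 + 18
53 = 2·18 + 17
18 = 1·17 + 1
17 = 17·1 + 0
Back-substituting gives 53·67 ≡ 1 (mod 71).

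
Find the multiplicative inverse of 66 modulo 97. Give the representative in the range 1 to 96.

25

97 = 1·66 + 31
66 = 2·31 + 4
31 = 7·4 + 3
4 = 1·3 + 1
3 = 3·1 + 0
Back-substituting gives 66·25 ≡ 1 (mod 97).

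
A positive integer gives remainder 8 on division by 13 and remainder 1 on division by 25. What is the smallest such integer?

151

x ≡ 8 (mod 13) gives x ∈ {8, 21, 34, 47, 60, 73, 86, 99, …}.
The first of these with x mod 25 = 1 is 151.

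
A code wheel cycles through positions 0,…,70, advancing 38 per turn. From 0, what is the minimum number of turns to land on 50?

20

38⁻¹ ≡ 43 (mod 71) because 38·43 = 1634 = 23·71 + 1.
Multiplying both sides by 43: x ≡ 43·50 = 2150 ≡ 20 (mod 71).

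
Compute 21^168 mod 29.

Square-and-reduce mod 29: 21^1≡21, 21^2≡6, 21^4≡7, 21^8≡20, 21^16≡23, 21^32≡7, 21^64≡20, 21^128≡23.
Since 168 = 8 + 32 + 128 in binary, 21^168 ≡ 20·7·23 ≡ 1 (mod 29).

1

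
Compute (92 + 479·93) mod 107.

479·93 = 44547.
44547 = 416·107 + 35, so 44547 mod 107 = 35.
(92 + 35) mod 107 = 20.

20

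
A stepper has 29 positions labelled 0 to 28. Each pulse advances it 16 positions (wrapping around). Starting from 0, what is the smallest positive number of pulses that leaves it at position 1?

29 = 1·16 + 13
16 = 1·13 + 3
13 = 4·3 + 1
3 = 3·1 + 0
Back-substituting gives 16·20 ≡ 1 (mod 29).

20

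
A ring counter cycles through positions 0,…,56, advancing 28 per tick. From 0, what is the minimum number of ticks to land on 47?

20

The inverse of 28 mod 57 is 55 (since 28·55 = 1540 ≡ 1).
Multiplying both sides by 55: x ≡ 55·47 = 2585 ≡ 20 (mod 57).
Check: 28·20 = 560 = 9·57 + 47.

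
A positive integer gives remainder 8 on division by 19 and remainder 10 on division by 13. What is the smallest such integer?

179

x ≡ 10 (mod 13) gives x ∈ {10, 23, 36, 49, 62, 75, 88, 101, …}.
The first of these with x mod 19 = 8 is 179.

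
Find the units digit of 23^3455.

7

Powers of 3 mod 10 repeat with period 4: 3, 9, 7, 1.
3455 mod 4 = 3, so the last digit matches 3^3 = 7.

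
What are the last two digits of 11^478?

Square-and-reduce mod 100: 11^1≡11, 11^2≡21, 11^4≡41, 11^8≡81, 11^16≡61, 11^32≡21, 11^64≡41, 11^128≡81, 11^256≡61.
478 = 2 + 4 + 8 + 16 + 64 + 128 + 256, so 11^478 ≡ 21·41·81·61·41·81·61 ≡ 81 (mod 100).

81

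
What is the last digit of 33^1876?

1

The units digit of 33^n cycles with period 4: 3, 9, 7, 1, …
1876 leaves remainder 0 on division by 4, so 33^1876 ends in 1.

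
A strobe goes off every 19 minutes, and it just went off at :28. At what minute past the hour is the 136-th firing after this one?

32

136·19 = 2584.
2584 − 43·60 = 4, so 2584 ≡ 4 (mod 60).
(28 + 4) mod 60 = 32.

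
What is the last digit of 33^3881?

Powers of 3 mod 10 repeat with period 4: 3, 9, 7, 1.
3881 mod 4 = 1, so the last digit matches 3^1 = 3.

3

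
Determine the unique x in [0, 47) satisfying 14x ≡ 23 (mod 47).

5

14⁻¹ ≡ 37 (mod 47) because 14·37 = 518 = 11·47 + 1.
So x ≡ 37·23 = 851 ≡ 5 (mod 47).
Check: 14·5 = 70 = 1·47 + 23.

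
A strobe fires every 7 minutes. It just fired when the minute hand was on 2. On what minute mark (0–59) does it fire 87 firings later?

87·7 = 609.
Dividing 609 by 60 gives quotient 10 and remainder 9.
(2 + 9) mod 60 = 11.

11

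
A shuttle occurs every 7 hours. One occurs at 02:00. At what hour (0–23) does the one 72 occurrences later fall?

72·7 = 504.
Dividing 504 by 24 gives quotient 21 and remainder 0.
(2 + 0) mod 24 = 2.

2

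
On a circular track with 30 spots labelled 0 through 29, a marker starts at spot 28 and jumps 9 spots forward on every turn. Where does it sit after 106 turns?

106·9 = 954.
954 − 31·30 = 24, so 954 ≡ 24 (mod 30).
(28 + 24) mod 30 = 22.

22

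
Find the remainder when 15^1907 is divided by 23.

21

Square-and-reduce mod 23: 15^1≡15, 15^2≡18, 15^4≡2, 15^8≡4, 15^16≡16, 15^32≡3, 15^64≡9, 15^128≡12, 15^256≡6, 15^512≡13, 15^1024≡8.
Since 1907 = 1 + 2 + 16 + 32 + 64 + 256 + 512 + 1024 in binary, 15^1907 ≡ 15·18·16·3·9·6·13·8 ≡ 21 (mod 23).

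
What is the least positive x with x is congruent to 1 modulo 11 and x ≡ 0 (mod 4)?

Since 4·3 ≡ 1 (mod 11), take x = 0 + 4·((1−0)·3 mod 11) = 0 + 4·3 = 12.
Check: 12 mod 11 = 1, 12 mod 4 = 0.

12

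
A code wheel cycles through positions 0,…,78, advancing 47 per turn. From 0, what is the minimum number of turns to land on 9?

47⁻¹ ≡ 37 (mod 79) because 47·37 = 1739 = 22·79 + 1.
So x ≡ 37·9 = 333 ≡ 17 (mod 79).
Check: 47·17 = 799 = 10·79 + 9.

17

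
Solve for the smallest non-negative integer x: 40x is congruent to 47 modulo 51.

5

40⁻¹ ≡ 37 (mod 51) because 40·37 = 1480 = 29·51 + 1.
Multiplying both sides by 37: x ≡ 37·47 = 1739 ≡ 5 (mod 51).
Check: 40·5 = 200 = 3·51 + 47.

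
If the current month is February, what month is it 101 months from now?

101 = 8·12 + 5, so 101 mod 12 = 5.
February + 5 months → July.

July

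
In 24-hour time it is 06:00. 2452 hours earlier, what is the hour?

2452 − 102·24 = 4, so 2452 ≡ 4 (mod 24).
(6 − 4) mod 24 = 2.

2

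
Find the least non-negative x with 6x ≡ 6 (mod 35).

The inverse of 6 mod 35 is 6 (since 6·6 = 36 ≡ 1).
So x ≡ 6·6 = 36 ≡ 1 (mod 35).

1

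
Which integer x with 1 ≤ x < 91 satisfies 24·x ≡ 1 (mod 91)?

19

24·19 = 456 = 5·91 + 1, so 24⁻¹ ≡ 19 (mod 91).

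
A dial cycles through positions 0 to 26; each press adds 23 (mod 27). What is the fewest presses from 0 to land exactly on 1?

20

23·20 = 460 = 17·27 + 1, so 23⁻¹ ≡ 20 (mod 27).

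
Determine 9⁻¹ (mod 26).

3

9·3 = 27 = 1·26 + 1, so 9⁻¹ ≡ 3 (mod 26).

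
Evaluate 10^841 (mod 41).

Square-and-reduce mod 41: 10^1≡10, 10^2≡18, 10^4≡37, 10^8≡16, 10^16≡10, 10^32≡18, 10^64≡37, 10^128≡16, 10^256≡10, 10^512≡18.
Since 841 = 1 + 8 + 64 + 256 + 512 in binary, 10^841 ≡ 10·16·37·10·18 ≡ 10 (mod 41).

10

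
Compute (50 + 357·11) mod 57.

357·11 = 3927.
3927 mod 57 = 51 (since 68·57 = 3876).
(50 + 51) mod 57 = 44.

44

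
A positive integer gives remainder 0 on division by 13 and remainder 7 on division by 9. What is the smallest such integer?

52

x ≡ 7 (mod 9) gives x ∈ {7, 16, 25, 34, 43, 52}.
The first of these with x mod 13 = 0 is 52.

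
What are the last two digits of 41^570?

01

By repeated squaring mod 100: 41^1≡41, 41^2≡81, 41^4≡61, 41^8≡21, 41^16≡41, 41^32≡81, 41^64≡61, 41^128≡21, 41^256≡41, 41^512≡81.
Since 570 = 2 + 8 + 16 + 32 + 512 in binary, 41^570 ≡ 81·21·41·81·81 ≡ 1 (mod 100).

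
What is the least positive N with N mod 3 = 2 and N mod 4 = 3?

11

x ≡ 2 (mod 3) gives x ∈ {2, 5, 8, 11}.
The first of these with x mod 4 = 3 is 11.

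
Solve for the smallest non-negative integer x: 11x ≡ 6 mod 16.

11⁻¹ ≡ 3 (mod 16) because 11·3 = 33 = 2·16 + 1.
Multiplying both sides by 3: x ≡ 3·6 = 18 ≡ 2 (mod 16).

2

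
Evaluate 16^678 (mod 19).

Square-and-reduce mod 19: 16^1≡16, 16^2≡9, 16^4≡5, 16^8≡6, 16^16≡17, 16^32≡4, 16^64≡16, 16^128≡9, 16^256≡5, 16^512≡6.
678 = 2 + 4 + 32 + 128 + 512, so 16^678 ≡ 9·5·4·9·6 ≡ 11 (mod 19).

11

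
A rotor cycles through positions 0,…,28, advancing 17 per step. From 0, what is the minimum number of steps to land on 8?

9

The inverse of 17 mod 29 is 12 (since 17·12 = 204 ≡ 1).
Multiplying both sides by 12: x ≡ 12·8 = 96 ≡ 9 (mod 29).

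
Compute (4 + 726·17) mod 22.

4

726·17 = 12342.
12342 − 561·22 = 0, so 12342 ≡ 0 (mod 22).
(4 + 0) mod 22 = 4.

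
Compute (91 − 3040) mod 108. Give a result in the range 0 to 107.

3040 = 28·108 + 16, so 3040 mod 108 = 16.
(91 − 16) mod 108 = 75.

75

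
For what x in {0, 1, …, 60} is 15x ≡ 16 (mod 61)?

58

The inverse of 15 mod 61 is 57 (since 15·57 = 855 ≡ 1).
So x ≡ 57·16 = 912 ≡ 58 (mod 61).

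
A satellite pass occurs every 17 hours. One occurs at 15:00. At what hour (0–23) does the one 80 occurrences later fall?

7

80·17 = 1360.
1360 mod 24 = 16 (since 56·24 = 1344).
(15 + 16) mod 24 = 7.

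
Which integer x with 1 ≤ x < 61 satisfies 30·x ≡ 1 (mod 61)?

59

30·59 = 1770 = 29·61 + 1, so 30⁻¹ ≡ 59 (mod 61).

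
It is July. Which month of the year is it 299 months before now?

August

299 − 24·12 = 11, so 299 ≡ 11 (mod 12).
July − 11 months → August.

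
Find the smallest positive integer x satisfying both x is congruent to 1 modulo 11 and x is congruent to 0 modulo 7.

Since 7·8 ≡ 1 (mod 11), take x = 0 + 7·((1−0)·8 mod 11) = 0 + 7·8 = 56.
Check: 56 mod 11 = 1, 56 mod 7 = 0.

56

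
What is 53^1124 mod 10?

Powers of 3 mod 10 repeat with period 4: 3, 9, 7, 1.
1124 mod 4 = 0, so the last digit matches 3^4 = 1.

1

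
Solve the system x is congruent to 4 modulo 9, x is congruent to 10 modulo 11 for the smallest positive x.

76

x ≡ 4 (mod 9) gives x ∈ {4, 13, 22, 31, 40, 49, 58, 67, …}.
The first of these with x mod 11 = 10 is 76.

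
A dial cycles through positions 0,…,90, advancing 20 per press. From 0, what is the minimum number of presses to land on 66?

67

The inverse of 20 mod 91 is 41 (since 20·41 = 820 ≡ 1).
Multiplying both sides by 41: x ≡ 41·66 = 2706 ≡ 67 (mod 91).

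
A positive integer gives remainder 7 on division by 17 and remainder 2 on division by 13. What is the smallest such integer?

41

Since 13·4 ≡ 1 (mod 17), take x = 2 + 13·((7−2)·4 mod 17) = 2 + 13·3 = 41.
Check: 41 mod 17 = 7, 41 mod 13 = 2.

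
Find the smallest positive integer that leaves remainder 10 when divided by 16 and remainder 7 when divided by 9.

106

x ≡ 7 (mod 9) gives x ∈ {7, 16, 25, 34, 43, 52, 61, 70, …}.
The first of these with x mod 16 = 10 is 106.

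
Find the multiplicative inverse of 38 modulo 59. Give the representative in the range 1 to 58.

14

59 = 1·38 + 21
38 = 1·21 + 17
21 = 1·17 + 4
17 = 4·4 + 1
4 = 4·1 + 0
Back-substituting gives 38·14 ≡ 1 (mod 59).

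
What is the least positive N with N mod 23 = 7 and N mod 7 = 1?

99

x ≡ 1 (mod 7) gives x ∈ {1, 8, 15, 22, 29, 36, 43, 50, …}.
The first of these with x mod 23 = 7 is 99.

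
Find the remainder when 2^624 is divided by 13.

Square-and-reduce mod 13: 2^1≡2, 2^2≡4, 2^4≡3, 2^8≡9, 2^16≡3, 2^32≡9, 2^64≡3, 2^128≡9, 2^256≡3, 2^512≡9.
624 = 16 + 32 + 64 + 512, so 2^624 ≡ 3·9·3·9 ≡ 1 (mod 13).

1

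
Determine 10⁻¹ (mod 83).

83 = 8·10 + 3
10 = 3·3 + 1
3 = 3·1 + 0
Back-substituting gives 10·25 ≡ 1 (mod 83).

25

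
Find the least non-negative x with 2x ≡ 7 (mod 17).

12

2⁻¹ ≡ 9 (mod 17) because 2·9 = 18 = 1·17 + 1.
Multiplying both sides by 9: x ≡ 9·7 = 63 ≡ 12 (mod 17).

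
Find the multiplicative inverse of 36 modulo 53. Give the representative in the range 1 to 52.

28

53 = 1·36 + 17
36 = 2·17 + 2
17 = 8·2 + 1
2 = 2·1 + 0
Back-substituting gives 36·28 ≡ 1 (mod 53).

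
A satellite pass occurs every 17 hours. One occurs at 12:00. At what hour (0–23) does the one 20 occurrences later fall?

16

20·17 = 340.
340 − 14·24 = 4, so 340 ≡ 4 (mod 24).
(12 + 4) mod 24 = 16.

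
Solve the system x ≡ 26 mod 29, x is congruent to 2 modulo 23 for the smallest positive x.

577

x ≡ 2 (mod 23) gives x ∈ {2, 25, 48, 71, 94, 117, 140, 163, …}.
The first of these with x mod 29 = 26 is 577.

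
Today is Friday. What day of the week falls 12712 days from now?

Dividing 12712 by 7 gives quotient 1816 and remainder 0.
Friday + 0 days → Friday.

Friday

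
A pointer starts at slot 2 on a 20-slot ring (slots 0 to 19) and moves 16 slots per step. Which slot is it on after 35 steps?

2

35·16 = 560.
560 = 28·20 + 0, so 560 mod 20 = 0.
(2 + 0) mod 20 = 2.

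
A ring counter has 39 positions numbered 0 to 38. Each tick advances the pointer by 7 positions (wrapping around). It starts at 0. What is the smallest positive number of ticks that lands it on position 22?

31

The inverse of 7 mod 39 is 28 (since 7·28 = 196 ≡ 1).
So x ≡ 28·22 = 616 ≡ 31 (mod 39).
Check: 7·31 = 217 = 5·39 + 22.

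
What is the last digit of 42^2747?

8

Powers of 2 mod 10 repeat with period 4: 2, 4, 8, 6.
2747 leaves remainder 3 on division by 4, so 42^2747 ends in 8.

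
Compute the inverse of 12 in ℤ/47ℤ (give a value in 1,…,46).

4

47 = 3·12 + 11
12 = 1·11 + 1
11 = 11·1 + 0
Back-substituting gives 12·4 ≡ 1 (mod 47).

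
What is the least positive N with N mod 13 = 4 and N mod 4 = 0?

4

x ≡ 0 (mod 4) gives x ∈ {0, 4}.
The first of these with x mod 13 = 4 is 4.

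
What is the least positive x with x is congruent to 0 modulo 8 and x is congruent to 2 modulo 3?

Since 3·3 ≡ 1 (mod 8), take x = 2 + 3·((0−2)·3 mod 8) = 2 + 3·2 = 8.
Check: 8 mod 8 = 0, 8 mod 3 = 2.

8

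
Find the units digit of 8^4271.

The units digit of 8^n cycles with period 4: 8, 4, 2, 6, …
4271 leaves remainder 3 on division by 4, so 8^4271 ends in 2.

2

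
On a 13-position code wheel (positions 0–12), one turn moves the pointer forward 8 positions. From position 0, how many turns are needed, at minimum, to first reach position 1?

13 = 1·8 + 5
8 = 1·5 + 3
5 = 1·3 + 2
3 = 1·2 + 1
2 = 2·1 + 0
Back-substituting gives 8·5 ≡ 1 (mod 13).

5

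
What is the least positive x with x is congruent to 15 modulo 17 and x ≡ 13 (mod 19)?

x ≡ 15 (mod 17) gives x ∈ {15, 32}.
The first of these with x mod 19 = 13 is 32.

32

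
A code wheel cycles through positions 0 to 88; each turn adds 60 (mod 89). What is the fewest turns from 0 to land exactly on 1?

46

60·46 = 2760 = 31·89 + 1, so 60⁻¹ ≡ 46 (mod 89).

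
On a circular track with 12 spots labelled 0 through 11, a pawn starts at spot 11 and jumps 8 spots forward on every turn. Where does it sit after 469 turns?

469·8 = 3752.
3752 = 312·12 + 8, so 3752 mod 12 = 8.
(11 + 8) mod 12 = 7.

7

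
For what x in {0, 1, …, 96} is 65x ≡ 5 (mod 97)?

The inverse of 65 mod 97 is 3 (since 65·3 = 195 ≡ 1).
Multiplying both sides by 3: x ≡ 3·5 = 15 ≡ 15 (mod 97).

15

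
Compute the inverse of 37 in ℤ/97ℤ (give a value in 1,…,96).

37·21 = 777 = 8·97 + 1, so 37⁻¹ ≡ 21 (mod 97).

21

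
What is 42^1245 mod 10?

Last digits of 2^n: 2, 4, 8, 6 (period 4).
1245 leaves remainder 1 on division by 4, so 42^1245 ends in 2.

2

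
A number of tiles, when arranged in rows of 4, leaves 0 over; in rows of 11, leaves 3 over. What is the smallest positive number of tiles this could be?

36

x ≡ 0 (mod 4) gives x ∈ {0, 4, 8, 12, 16, 20, 24, 28, …}.
The first of these with x mod 11 = 3 is 36.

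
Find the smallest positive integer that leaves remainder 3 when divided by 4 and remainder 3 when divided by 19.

3

x ≡ 3 (mod 4) gives x ∈ {3}.
The first of these with x mod 19 = 3 is 3.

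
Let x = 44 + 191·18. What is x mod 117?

89

191·18 = 3438.
3438 mod 117 = 45 (since 29·117 = 3393).
(44 + 45) mod 117 = 89.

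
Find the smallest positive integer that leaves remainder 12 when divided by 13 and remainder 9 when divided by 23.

285

Since 23·4 ≡ 1 (mod 13), take x = 9 + 23·((12−9)·4 mod 13) = 9 + 23·12 = 285.
Check: 285 mod 13 = 12, 285 mod 23 = 9.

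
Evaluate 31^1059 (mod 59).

Successive squares of 31 mod 59: 31^1≡31, 31^2≡17, 31^4≡53, 31^8≡36, 31^16≡57, 31^32≡4, 31^64≡16, 31^128≡20, 31^256≡46, 31^512≡51, 31^1024≡5.
1059 = 1 + 2 + 32 + 1024, so 31^1059 ≡ 31·17·4·5 ≡ 38 (mod 59).

38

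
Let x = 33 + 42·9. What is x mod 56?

19

42·9 = 378.
378 − 6·56 = 42, so 378 ≡ 42 (mod 56).
(33 + 42) mod 56 = 19.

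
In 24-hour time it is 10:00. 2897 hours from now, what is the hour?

3

2897 = 120·24 + 17, so 2897 mod 24 = 17.
(10 + 17) mod 24 = 3.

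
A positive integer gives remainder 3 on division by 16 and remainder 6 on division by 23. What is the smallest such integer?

Since 23·7 ≡ 1 (mod 16), take x = 6 + 23·((3−6)·7 mod 16) = 6 + 23·11 = 259.
Check: 259 mod 16 = 3, 259 mod 23 = 6.

259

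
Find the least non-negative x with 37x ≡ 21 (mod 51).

37⁻¹ ≡ 40 (mod 51) because 37·40 = 1480 = 29·51 + 1.
Multiplying both sides by 40: x ≡ 40·21 = 840 ≡ 24 (mod 51).

24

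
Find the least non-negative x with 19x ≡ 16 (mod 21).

13

The inverse of 19 mod 21 is 10 (since 19·10 = 190 ≡ 1).
Multiplying both sides by 10: x ≡ 10·16 = 160 ≡ 13 (mod 21).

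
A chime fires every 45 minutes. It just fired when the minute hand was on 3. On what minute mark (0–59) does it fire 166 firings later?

33

166·45 = 7470.
Dividing 7470 by 60 gives quotient 124 and remainder 30.
(3 + 30) mod 60 = 33.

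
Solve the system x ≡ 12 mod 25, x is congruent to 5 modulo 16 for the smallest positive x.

Since 16·11 ≡ 1 (mod 25), take x = 5 + 16·((12−5)·11 mod 25) = 5 + 16·2 = 37.
Check: 37 mod 25 = 12, 37 mod 16 = 5.

37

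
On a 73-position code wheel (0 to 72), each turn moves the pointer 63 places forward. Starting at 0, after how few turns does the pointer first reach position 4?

58

63⁻¹ ≡ 51 (mod 73) because 63·51 = 3213 = 44·73 + 1.
So x ≡ 51·4 = 204 ≡ 58 (mod 73).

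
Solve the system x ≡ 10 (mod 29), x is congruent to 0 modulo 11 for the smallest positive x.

Since 11·8 ≡ 1 (mod 29), take x = 0 + 11·((10−0)·8 mod 29) = 0 + 11·22 = 242.
Check: 242 mod 29 = 10, 242 mod 11 = 0.

242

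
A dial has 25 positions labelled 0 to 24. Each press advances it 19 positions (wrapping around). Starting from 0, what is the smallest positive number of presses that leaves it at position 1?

4

25 = 1·19 + 6
19 = 3·6 + 1
6 = 6·1 + 0
Back-substituting gives 19·4 ≡ 1 (mod 25).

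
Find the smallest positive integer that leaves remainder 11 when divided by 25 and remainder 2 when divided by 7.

86

Since 7·18 ≡ 1 (mod 25), take x = 2 + 7·((11−2)·18 mod 25) = 2 + 7·12 = 86.
Check: 86 mod 25 = 11, 86 mod 7 = 2.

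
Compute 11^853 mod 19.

11

Square-and-reduce mod 19: 11^1≡11, 11^2≡7, 11^4≡11, 11^8≡7, 11^16≡11, 11^32≡7, 11^64≡11, 11^128≡7, 11^256≡11, 11^512≡7.
853 = 1 + 4 + 16 + 64 + 256 + 512, so 11^853 ≡ 11·11·11·11·11·7 ≡ 11 (mod 19).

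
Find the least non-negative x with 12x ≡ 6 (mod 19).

10

The inverse of 12 mod 19 is 8 (since 12·8 = 96 ≡ 1).
Multiplying both sides by 8: x ≡ 8·6 = 48 ≡ 10 (mod 19).
Check: 12·10 = 120 = 6·19 + 6.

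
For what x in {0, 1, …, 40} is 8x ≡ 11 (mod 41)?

27

8⁻¹ ≡ 36 (mod 41) because 8·36 = 288 = 7·41 + 1.
So x ≡ 36·11 = 396 ≡ 27 (mod 41).
Check: 8·27 = 216 = 5·41 + 11.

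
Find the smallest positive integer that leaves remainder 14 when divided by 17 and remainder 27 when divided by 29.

Since 29·10 ≡ 1 (mod 17), take x = 27 + 29·((14−27)·10 mod 17) = 27 + 29·6 = 201.
Check: 201 mod 17 = 14, 201 mod 29 = 27.

201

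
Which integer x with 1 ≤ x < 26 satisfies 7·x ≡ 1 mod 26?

7·15 = 105 = 4·26 + 1, so 7⁻¹ ≡ 15 (mod 26).

15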